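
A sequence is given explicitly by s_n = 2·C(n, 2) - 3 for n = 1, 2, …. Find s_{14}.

C(14, 2) = 91, so s_{14} = 179.

179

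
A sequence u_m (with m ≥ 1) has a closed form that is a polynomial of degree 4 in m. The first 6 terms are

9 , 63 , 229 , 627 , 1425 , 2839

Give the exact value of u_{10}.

1st diffs: 54, 166, 398, 798, 1414.
2nd diffs: 112, 232, 400, 616.
3rd diffs: 120, 168, 216.
4th diffs: 48, 48 (constant).
Newton forward-difference form: u_m = 9 + 54·C(m-1,1) + 112·C(m-1,2) + 120·C(m-1,3) + 48·C(m-1,4).
At m = 10: m-1 = 9, so u_{10} = 9 + 486 + 4032 + 10080 + 6048 = 20655.

20655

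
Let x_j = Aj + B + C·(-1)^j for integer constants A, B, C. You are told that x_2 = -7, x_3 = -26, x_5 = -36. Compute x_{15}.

The three given values yield: 2A + B + C = -7; 3A + B - C = -26; 5A + B - C = -36.
Subtracting the first from the second: A - 2C = -19.
Subtracting the second from the third: 2A = -10.
Solving: C = 7, A = -5, then B = -4.
So x_j = -5·j + (-4) + 7·(-1)^j; at j=15 this is -86.

-86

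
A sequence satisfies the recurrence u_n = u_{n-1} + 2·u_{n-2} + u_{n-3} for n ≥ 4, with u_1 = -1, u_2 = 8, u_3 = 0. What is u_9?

524

Compute successive terms:
u_4 = 15, u_5 = 23, u_6 = 53, u_7 = 114, u_8 = 243, u_9 = 524.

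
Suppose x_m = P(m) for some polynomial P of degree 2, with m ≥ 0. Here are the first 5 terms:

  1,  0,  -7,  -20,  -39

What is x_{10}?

-279

1st diffs: -1, -7, -13, -19.
2nd diffs: -6, -6, -6 (constant).
Newton forward-difference form: x_m = 1 + (-1)·C(m,1) + (-6)·C(m,2).
At m = 10: m = 10, so x_{10} = 1 - 10 - 270 = -279.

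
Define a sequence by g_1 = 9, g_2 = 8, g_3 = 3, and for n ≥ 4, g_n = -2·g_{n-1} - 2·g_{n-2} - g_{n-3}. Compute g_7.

9

Iterate the recurrence:
g_4 = -31, g_5 = 48, g_6 = -37, g_7 = 9.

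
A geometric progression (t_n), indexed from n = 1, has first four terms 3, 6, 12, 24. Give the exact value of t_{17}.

Common ratio r = 2.
t_n = 3·2^(n-1).
t_{17} = 3·2^16 = 196608.

196608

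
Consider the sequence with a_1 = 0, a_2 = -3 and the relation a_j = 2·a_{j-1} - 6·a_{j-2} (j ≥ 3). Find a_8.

Step forward from the initial values:
a_3 = -6; a_4 = 6; a_5 = 48; a_6 = 60; a_7 = -168; a_8 = -696.

-696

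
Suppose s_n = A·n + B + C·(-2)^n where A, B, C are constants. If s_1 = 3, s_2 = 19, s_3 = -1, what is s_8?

547

At n = 1, 2, 3: A + B - 2C = 3; 2A + B + 4C = 19; 3A + B - 8C = -1.
Subtracting the first from the second: A + 6C = 16.
Subtracting the second from the third: A - 12C = -20.
Solving: C = 2, A = 4, then B = 3.
Therefore s_8 = 32 + 3 + 2·256 = 547.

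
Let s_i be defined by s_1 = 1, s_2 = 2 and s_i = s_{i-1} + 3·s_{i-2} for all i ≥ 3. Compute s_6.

Step forward from the initial values:
s_3 = 5; s_4 = 11; s_5 = 26; s_6 = 59.

59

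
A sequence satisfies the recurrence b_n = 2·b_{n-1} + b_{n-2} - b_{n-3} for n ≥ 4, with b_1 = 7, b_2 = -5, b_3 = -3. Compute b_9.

-925

b_4 = -18, b_5 = -34, b_6 = -83, b_7 = -182, b_8 = -413, b_9 = -925.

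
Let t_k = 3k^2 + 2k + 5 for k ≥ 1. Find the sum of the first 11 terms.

1705

Over k = 1..11: Σk = 66, Σk² = 506.
Total = (3)·506 + (2)·66 + (5)·11 = 1705.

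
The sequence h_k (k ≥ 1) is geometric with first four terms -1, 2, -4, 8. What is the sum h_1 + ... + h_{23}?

Common ratio r = -2.
h_k = (-1)·(-2)^(k-1).
S = (-1)·((-2)^23 - 1)/(-2 - 1) = (-1)·(-8388608 - 1)/(-3) = -2796203.

-2796203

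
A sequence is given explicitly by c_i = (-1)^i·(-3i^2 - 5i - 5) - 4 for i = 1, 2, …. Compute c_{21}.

1429

(-1)^21 = -1; -3i^2 - 5i - 5 at i=21 is -1433; so c_{21} = 1429.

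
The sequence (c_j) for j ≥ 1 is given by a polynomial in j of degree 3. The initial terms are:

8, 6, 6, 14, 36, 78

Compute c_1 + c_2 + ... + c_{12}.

1st diffs: -2, 0, 8, 22, 42.
2nd diffs: 2, 8, 14, 20.
3rd diffs: 6, 6, 6 (constant).
Newton forward-difference form: c_j = 8 + (-2)·C(j-1,1) + 2·C(j-1,2) + 6·C(j-1,3).
Continuing: …, 146, 246, 384, 566, …, c_{12} = 1086.
Summing j = 1..12 (12 terms) gives 3374.

3374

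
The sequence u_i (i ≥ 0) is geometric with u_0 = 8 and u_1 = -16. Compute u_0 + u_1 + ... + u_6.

344

Common ratio r = -2.
u_i = 8·(-2)^(i-0).
S = 8·((-2)^7 - 1)/(-2 - 1) = 8·(-128 - 1)/(-3) = 344.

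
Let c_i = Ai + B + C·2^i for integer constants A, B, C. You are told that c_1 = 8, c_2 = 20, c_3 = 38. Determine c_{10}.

3128

Plug in i = 1, 2, 3: A + B + 2C = 8; 2A + B + 4C = 20; 3A + B + 8C = 38.
Subtracting the first from the second: A + 2C = 12.
Subtracting the second from the third: A + 4C = 18.
Solving: C = 3, A = 6, then B = -4.
Hence c_{10} = 6·10 + (-4) + 3·1024 = 3128.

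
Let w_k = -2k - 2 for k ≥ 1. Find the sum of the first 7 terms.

Over k = 1..7: Σk = 28.
Total = (-2)·28 + (-2)·7 = -70.

-70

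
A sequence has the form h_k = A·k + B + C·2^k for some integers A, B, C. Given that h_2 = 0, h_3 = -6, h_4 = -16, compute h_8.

The three given values yield: 2A + B + 4C = 0; 3A + B + 8C = -6; 4A + B + 16C = -16.
Subtracting the first from the second: A + 4C = -6.
Subtracting the second from the third: A + 8C = -10.
Solving: C = -1, A = -2, then B = 8.
So h_k = -2·k + 8 + (-1)·2^k; at k=8 this is -264.

-264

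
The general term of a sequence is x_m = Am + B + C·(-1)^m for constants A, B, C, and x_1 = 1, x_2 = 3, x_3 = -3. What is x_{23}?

At m = 1, 2, 3: A + B - C = 1; 2A + B + C = 3; 3A + B - C = -3.
Subtracting the first from the second: A + 2C = 2.
Subtracting the second from the third: A - 2C = -6.
Solving: C = 2, A = -2, then B = 5.
Hence x_{23} = -2·23 + 5 + 2·(-1) = -43.

-43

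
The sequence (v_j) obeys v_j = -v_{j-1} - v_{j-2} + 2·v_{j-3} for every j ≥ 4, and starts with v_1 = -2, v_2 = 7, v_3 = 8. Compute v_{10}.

-239

Step forward from the initial values:
v_4 = -19, v_5 = 25, v_6 = 10, v_7 = -73, v_8 = 113, v_9 = -20, v_{10} = -239.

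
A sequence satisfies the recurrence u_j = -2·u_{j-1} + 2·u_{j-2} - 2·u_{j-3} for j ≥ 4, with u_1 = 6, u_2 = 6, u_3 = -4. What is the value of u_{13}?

u_4 = 8  u_5 = -36  u_6 = 96  u_7 = -280  u_8 = 824  u_9 = -2400  u_{10} = 7008  u_{11} = -20464  u_{12} = 59744  u_{13} = -174432.

-174432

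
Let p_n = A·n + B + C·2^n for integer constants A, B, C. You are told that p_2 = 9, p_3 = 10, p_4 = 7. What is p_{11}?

Write the equations: 2A + B + 4C = 9; 3A + B + 8C = 10; 4A + B + 16C = 7.
Subtracting the first from the second: A + 4C = 1.
Subtracting the second from the third: A + 8C = -3.
Solving: C = -1, A = 5, then B = 3.
So p_n = 5·n + 3 + (-1)·2^n; at n=11 this is -1990.

-1990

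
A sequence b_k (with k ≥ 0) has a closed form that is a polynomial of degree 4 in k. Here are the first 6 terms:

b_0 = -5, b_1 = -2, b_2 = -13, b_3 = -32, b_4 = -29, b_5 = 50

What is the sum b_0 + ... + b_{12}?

1st diffs: 3, -11, -19, 3, 79.
2nd diffs: -14, -8, 22, 76.
3rd diffs: 6, 30, 54.
4th diffs: 24, 24 (constant).
Newton forward-difference form: b_k = -5 + 3·C(k,1) + (-14)·C(k,2) + 6·C(k,3) + 24·C(k,4).
Continuing: …, 283, 772, 1643, 3046, …, b_{12} = 12307.
Summing k = 0..12 (13 terms) gives 31343.

31343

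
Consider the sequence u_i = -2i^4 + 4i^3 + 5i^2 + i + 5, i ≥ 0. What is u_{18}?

-184981

u_{18} = -2·18^4 + 4·18^3 + 5·18^2 + 1·18 + 5 = -184981.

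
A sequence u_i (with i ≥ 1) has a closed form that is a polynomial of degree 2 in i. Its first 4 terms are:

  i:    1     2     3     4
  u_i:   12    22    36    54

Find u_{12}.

1st diffs: 10, 14, 18.
2nd diffs: 4, 4 (constant).
Newton forward-difference form: u_i = 12 + 10·C(i-1,1) + 4·C(i-1,2).
At i = 12: i-1 = 11, so u_{12} = 12 + 110 + 220 = 342.

342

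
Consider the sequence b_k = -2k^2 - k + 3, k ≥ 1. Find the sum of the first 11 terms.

Over k = 1..11: Σk = 66, Σk² = 506.
Total = (-2)·506 + (-1)·66 + (3)·11 = -1045.

-1045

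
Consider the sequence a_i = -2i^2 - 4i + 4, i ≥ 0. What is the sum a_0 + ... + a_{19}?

-5620

Over i = 0..19: Σi = 190, Σi² = 2470.
Total = (-2)·2470 + (-4)·190 + (4)·20 = -5620.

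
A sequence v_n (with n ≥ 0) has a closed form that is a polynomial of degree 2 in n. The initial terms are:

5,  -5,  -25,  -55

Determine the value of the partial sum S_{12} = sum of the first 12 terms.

-2800

1st diffs: -10, -20, -30.
2nd diffs: -10, -10 (constant).
Newton forward-difference form: v_n = 5 + (-10)·C(n,1) + (-10)·C(n,2).
Continuing: …, -95, -145, -205, -275, …, v_{11} = -655.
Summing n = 0..11 (12 terms) gives -2800.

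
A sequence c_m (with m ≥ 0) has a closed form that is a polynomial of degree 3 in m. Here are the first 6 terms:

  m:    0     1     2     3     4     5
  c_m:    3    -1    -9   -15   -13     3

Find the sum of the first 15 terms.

1st diffs: -4, -8, -6, 2, 16.
2nd diffs: -4, 2, 8, 14.
3rd diffs: 6, 6, 6 (constant).
Newton forward-difference form: c_m = 3 + (-4)·C(m,1) + (-4)·C(m,2) + 6·C(m,3).
Continuing: …, 39, 101, 195, 327, …, c_{14} = 1767.
Summing m = 0..14 (15 terms) gives 5995.

5995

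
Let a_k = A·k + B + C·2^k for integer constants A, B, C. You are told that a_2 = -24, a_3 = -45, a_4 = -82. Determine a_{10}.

-4144

The three given values yield: 2A + B + 4C = -24; 3A + B + 8C = -45; 4A + B + 16C = -82.
Subtracting the first from the second: A + 4C = -21.
Subtracting the second from the third: A + 8C = -37.
Solving: C = -4, A = -5, then B = 2.
Therefore a_{10} = -50 + 2 + (-4)·1024 = -4144.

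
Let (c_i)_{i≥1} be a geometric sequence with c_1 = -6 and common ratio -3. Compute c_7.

-4374

c_i = (-6)·(-3)^(i-1).
c_7 = (-6)·(-3)^6 = -4374.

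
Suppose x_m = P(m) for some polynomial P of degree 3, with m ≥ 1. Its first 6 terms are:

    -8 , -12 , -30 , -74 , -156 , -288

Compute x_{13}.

1st diffs: -4, -18, -44, -82, -132.
2nd diffs: -14, -26, -38, -50.
3rd diffs: -12, -12, -12 (constant).
So x_m = -2m^3 + 5m^2 - 5m - 6.
Evaluating at m = 13 gives x_{13} = -3620.

-3620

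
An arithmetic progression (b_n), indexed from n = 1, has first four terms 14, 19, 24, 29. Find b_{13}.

74

Common difference d = 5.
b_n = 14 + (n - 1)·5.
b_{13} = 14 + 12·5 = 74.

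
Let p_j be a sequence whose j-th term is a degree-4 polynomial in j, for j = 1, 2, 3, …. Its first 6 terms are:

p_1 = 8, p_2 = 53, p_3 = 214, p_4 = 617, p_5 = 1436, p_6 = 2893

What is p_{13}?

1st diffs: 45, 161, 403, 819, 1457.
2nd diffs: 116, 242, 416, 638.
3rd diffs: 126, 174, 222.
4th diffs: 48, 48 (constant).
Newton forward-difference form: p_j = 8 + 45·C(j-1,1) + 116·C(j-1,2) + 126·C(j-1,3) + 48·C(j-1,4).
At j = 13: j-1 = 12, so p_{13} = 8 + 540 + 7656 + 27720 + 23760 = 59684.

59684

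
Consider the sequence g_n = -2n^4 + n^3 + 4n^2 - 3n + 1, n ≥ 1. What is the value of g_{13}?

-54287

g_{13} = -2·13^4 + 1·13^3 + 4·13^2 - 3·13 + 1 = -54287.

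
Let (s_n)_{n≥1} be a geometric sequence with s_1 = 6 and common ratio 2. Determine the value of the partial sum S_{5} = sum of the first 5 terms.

s_n = 6·2^(n-1).
S = 6·(2^5 - 1)/(2 - 1) = 6·(32 - 1)/(1) = 186.

186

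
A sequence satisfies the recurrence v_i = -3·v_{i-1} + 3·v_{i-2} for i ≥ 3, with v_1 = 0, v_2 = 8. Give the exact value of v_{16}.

839038176

Compute successive terms:
v_3 = -24; v_4 = 96; v_5 = -360; …; v_{13} = -15396480; v_{14} = 58372488; v_{15} = -221306904; v_{16} = 839038176.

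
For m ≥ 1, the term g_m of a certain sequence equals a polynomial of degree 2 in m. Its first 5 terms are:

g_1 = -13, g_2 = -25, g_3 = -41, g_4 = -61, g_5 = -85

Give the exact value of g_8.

-181

1st diffs: -12, -16, -20, -24.
2nd diffs: -4, -4, -4 (constant).
Newton forward-difference form: g_m = -13 + (-12)·C(m-1,1) + (-4)·C(m-1,2).
At m = 8: m-1 = 7, so g_8 = -13 - 84 - 84 = -181.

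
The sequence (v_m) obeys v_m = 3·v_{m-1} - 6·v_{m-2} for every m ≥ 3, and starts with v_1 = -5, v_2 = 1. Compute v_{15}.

v_3 = 33  v_4 = 93  v_5 = 81  …  v_{12} = 30861  v_{13} = -191727  v_{14} = -760347  v_{15} = -1130679.

-1130679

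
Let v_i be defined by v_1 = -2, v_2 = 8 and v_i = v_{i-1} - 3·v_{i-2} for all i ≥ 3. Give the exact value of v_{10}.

-802

Step forward from the initial values:
v_3 = 14;  v_4 = -10;  v_5 = -52;  v_6 = -22;  v_7 = 134;  v_8 = 200;  v_9 = -202;  v_{10} = -802.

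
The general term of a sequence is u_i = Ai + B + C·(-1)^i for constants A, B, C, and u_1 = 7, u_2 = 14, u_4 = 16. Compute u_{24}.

Write the equations: A + B - C = 7; 2A + B + C = 14; 4A + B + C = 16.
Subtracting the first from the second: A + 2C = 7.
Subtracting the second from the third: 2A = 2.
Solving: C = 3, A = 1, then B = 9.
Therefore u_{24} = 24 + 9 + 3·1 = 36.

36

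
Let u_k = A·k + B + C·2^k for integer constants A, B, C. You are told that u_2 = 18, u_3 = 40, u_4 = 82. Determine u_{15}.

The three given values yield: 2A + B + 4C = 18; 3A + B + 8C = 40; 4A + B + 16C = 82.
Subtracting the first from the second: A + 4C = 22.
Subtracting the second from the third: A + 8C = 42.
Solving: C = 5, A = 2, then B = -6.
Therefore u_{15} = 30 + (-6) + 5·32768 = 163864.

163864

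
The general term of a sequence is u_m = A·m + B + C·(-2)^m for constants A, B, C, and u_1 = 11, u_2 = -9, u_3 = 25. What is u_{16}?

Plug in m = 1, 2, 3: A + B - 2C = 11; 2A + B + 4C = -9; 3A + B - 8C = 25.
Subtracting the first from the second: A + 6C = -20.
Subtracting the second from the third: A - 12C = 34.
Solving: C = -3, A = -2, then B = 7.
Therefore u_{16} = -32 + 7 + (-3)·65536 = -196633.

-196633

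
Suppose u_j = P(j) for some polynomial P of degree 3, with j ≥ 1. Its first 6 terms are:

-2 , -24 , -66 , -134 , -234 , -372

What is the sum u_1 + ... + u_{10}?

-4670

1st diffs: -22, -42, -68, -100, -138.
2nd diffs: -20, -26, -32, -38.
3rd diffs: -6, -6, -6 (constant).
So u_j = -j^3 - 4j^2 - 3j + 6.
Continuing: -554, -786, -1074, -1424.
Summing j = 1..10 (10 terms) gives -4670.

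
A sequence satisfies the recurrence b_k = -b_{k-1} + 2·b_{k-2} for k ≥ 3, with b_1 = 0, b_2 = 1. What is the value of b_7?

-21

Compute successive terms:
b_3 = -1  b_4 = 3  b_5 = -5  b_6 = 11  b_7 = -21.
(Characteristic roots are 1 and -2.)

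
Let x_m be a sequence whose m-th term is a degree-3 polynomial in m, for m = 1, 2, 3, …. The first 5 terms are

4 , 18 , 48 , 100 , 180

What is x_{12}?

1st diffs: 14, 30, 52, 80.
2nd diffs: 16, 22, 28.
3rd diffs: 6, 6 (constant).
Newton forward-difference form: x_m = 4 + 14·C(m-1,1) + 16·C(m-1,2) + 6·C(m-1,3).
At m = 12: m-1 = 11, so x_{12} = 4 + 154 + 880 + 990 = 2028.

2028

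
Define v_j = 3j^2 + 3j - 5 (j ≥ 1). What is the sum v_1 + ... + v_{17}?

Over j = 1..17: Σj = 153, Σj² = 1785.
Total = (3)·1785 + (3)·153 + (-5)·17 = 5729.

5729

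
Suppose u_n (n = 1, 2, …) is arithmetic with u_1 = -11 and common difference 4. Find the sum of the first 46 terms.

u_n = -11 + (n - 1)·4.
u_{46} = 169; S = 46·(-11 + 169)/2 = 3634.

3634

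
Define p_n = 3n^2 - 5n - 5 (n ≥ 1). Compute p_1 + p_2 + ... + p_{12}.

Over n = 1..12: Σn = 78, Σn² = 650.
Total = (3)·650 + (-5)·78 + (-5)·12 = 1500.

1500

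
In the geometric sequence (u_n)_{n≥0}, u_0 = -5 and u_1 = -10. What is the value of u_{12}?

Common ratio r = 2.
u_n = (-5)·2^(n-0).
u_{12} = (-5)·2^12 = -20480.

-20480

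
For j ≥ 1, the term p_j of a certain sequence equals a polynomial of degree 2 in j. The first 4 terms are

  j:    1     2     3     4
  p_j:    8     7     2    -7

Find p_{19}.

1st diffs: -1, -5, -9.
2nd diffs: -4, -4 (constant).
Newton forward-difference form: p_j = 8 + (-1)·C(j-1,1) + (-4)·C(j-1,2).
At j = 19: j-1 = 18, so p_{19} = 8 - 18 - 612 = -622.

-622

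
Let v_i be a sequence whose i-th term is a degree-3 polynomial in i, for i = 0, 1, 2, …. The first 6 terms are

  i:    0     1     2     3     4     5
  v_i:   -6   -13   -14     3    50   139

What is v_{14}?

4810

1st diffs: -7, -1, 17, 47, 89.
2nd diffs: 6, 18, 30, 42.
3rd diffs: 12, 12, 12 (constant).
Newton forward-difference form: v_i = -6 + (-7)·C(i,1) + 6·C(i,2) + 12·C(i,3).
At i = 14: i = 14, so v_{14} = -6 - 98 + 546 + 4368 = 4810.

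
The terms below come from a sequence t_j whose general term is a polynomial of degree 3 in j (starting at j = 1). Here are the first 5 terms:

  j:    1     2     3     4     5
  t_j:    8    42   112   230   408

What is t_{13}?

5432

1st diffs: 34, 70, 118, 178.
2nd diffs: 36, 48, 60.
3rd diffs: 12, 12 (constant).
Newton forward-difference form: t_j = 8 + 34·C(j-1,1) + 36·C(j-1,2) + 12·C(j-1,3).
At j = 13: j-1 = 12, so t_{13} = 8 + 408 + 2376 + 2640 = 5432.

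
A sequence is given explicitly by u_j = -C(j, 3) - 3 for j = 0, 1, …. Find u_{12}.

-223

C(12, 3) = 220, so u_{12} = -223.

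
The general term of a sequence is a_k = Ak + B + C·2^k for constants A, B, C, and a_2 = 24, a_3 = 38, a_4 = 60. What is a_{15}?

65630

At k = 2, 3, 4: 2A + B + 4C = 24; 3A + B + 8C = 38; 4A + B + 16C = 60.
Subtracting the first from the second: A + 4C = 14.
Subtracting the second from the third: A + 8C = 22.
Solving: C = 2, A = 6, then B = 4.
Hence a_{15} = 6·15 + 4 + 2·32768 = 65630.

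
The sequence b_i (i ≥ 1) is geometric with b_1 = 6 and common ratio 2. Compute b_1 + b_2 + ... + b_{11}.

b_i = 6·2^(i-1).
S = 6·(2^11 - 1)/(2 - 1) = 6·(2048 - 1)/(1) = 12282.

12282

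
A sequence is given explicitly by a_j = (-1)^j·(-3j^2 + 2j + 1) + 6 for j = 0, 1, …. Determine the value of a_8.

(-1)^8 = 1; -3j^2 + 2j + 1 at j=8 is -175; so a_8 = -169.

-169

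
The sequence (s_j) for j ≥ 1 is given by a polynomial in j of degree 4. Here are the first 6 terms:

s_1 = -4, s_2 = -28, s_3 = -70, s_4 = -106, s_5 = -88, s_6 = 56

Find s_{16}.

41426

1st diffs: -24, -42, -36, 18, 144.
2nd diffs: -18, 6, 54, 126.
3rd diffs: 24, 48, 72.
4th diffs: 24, 24 (constant).
Newton forward-difference form: s_j = -4 + (-24)·C(j-1,1) + (-18)·C(j-1,2) + 24·C(j-1,3) + 24·C(j-1,4).
At j = 16: j-1 = 15, so s_{16} = -4 - 360 - 1890 + 10920 + 32760 = 41426.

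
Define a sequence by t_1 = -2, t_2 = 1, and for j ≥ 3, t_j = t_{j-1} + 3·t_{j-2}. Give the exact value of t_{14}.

t_3 = -5; t_4 = -2; t_5 = -17; …; t_{11} = -1889; t_{12} = -4271; t_{13} = -9938; t_{14} = -22751.

-22751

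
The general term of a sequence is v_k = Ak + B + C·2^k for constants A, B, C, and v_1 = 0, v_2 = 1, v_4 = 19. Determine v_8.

487

Plug in k = 1, 2, 4: A + B + 2C = 0; 2A + B + 4C = 1; 4A + B + 16C = 19.
Subtracting the first from the second: A + 2C = 1.
Subtracting the second from the third: 2A + 12C = 18.
Solving: C = 2, A = -3, then B = -1.
So v_k = -3·k + (-1) + 2·2^k; at k=8 this is 487.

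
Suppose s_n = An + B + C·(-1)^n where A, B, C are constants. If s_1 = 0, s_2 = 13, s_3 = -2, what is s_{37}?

Plug in n = 1, 2, 3: A + B - C = 0; 2A + B + C = 13; 3A + B - C = -2.
Subtracting the first from the second: A + 2C = 13.
Subtracting the second from the third: A - 2C = -15.
Solving: C = 7, A = -1, then B = 8.
Hence s_{37} = -1·37 + 8 + 7·(-1) = -36.

-36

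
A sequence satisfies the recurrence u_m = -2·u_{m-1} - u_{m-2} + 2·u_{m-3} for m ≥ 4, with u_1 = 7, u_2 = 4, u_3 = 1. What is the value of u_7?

1

Applying the relation repeatedly:
u_4 = 8  u_5 = -9  u_6 = 12  u_7 = 1.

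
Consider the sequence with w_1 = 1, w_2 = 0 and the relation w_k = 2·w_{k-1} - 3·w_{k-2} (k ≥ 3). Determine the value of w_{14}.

1380

Compute successive terms:
w_3 = -3, w_4 = -6, w_5 = -3, …, w_{11} = -219, w_{12} = 66, w_{13} = 789, w_{14} = 1380.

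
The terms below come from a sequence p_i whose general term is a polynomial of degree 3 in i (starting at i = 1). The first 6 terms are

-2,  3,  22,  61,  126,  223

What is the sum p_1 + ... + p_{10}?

1st diffs: 5, 19, 39, 65, 97.
2nd diffs: 14, 20, 26, 32.
3rd diffs: 6, 6, 6 (constant).
Newton forward-difference form: p_i = -2 + 5·C(i-1,1) + 14·C(i-1,2) + 6·C(i-1,3).
Continuing: 358, 537, 766, 1051.
Summing i = 1..10 (10 terms) gives 3145.

3145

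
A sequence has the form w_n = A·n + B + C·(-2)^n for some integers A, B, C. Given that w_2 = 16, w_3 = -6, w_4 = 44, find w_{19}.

-1048534

Plug in n = 2, 3, 4: 2A + B + 4C = 16; 3A + B - 8C = -6; 4A + B + 16C = 44.
Subtracting the first from the second: A - 12C = -22.
Subtracting the second from the third: A + 24C = 50.
Solving: C = 2, A = 2, then B = 4.
Hence w_{19} = 2·19 + 4 + 2·(-524288) = -1048534.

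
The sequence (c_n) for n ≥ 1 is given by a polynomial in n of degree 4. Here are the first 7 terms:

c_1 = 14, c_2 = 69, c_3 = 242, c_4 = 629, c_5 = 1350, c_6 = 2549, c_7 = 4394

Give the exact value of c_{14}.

54549

1st diffs: 55, 173, 387, 721, 1199, 1845.
2nd diffs: 118, 214, 334, 478, 646.
3rd diffs: 96, 120, 144, 168.
4th diffs: 24, 24, 24 (constant).
Newton forward-difference form: c_n = 14 + 55·C(n-1,1) + 118·C(n-1,2) + 96·C(n-1,3) + 24·C(n-1,4).
At n = 14: n-1 = 13, so c_{14} = 14 + 715 + 9204 + 27456 + 17160 = 54549.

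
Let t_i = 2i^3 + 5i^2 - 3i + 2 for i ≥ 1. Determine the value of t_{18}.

13232

t_{18} = 2·18^3 + 5·18^2 - 3·18 + 2 = 13232.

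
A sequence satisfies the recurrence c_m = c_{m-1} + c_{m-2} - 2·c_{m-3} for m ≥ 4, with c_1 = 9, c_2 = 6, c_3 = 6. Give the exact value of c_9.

c_4 = -6, c_5 = -12, c_6 = -30, c_7 = -30, c_8 = -36, c_9 = -6.

-6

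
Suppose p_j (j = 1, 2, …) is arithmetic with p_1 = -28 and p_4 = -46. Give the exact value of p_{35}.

Common difference d = (-46 - (-28)) / (4 - 1) = -6.
p_j = -28 + (j - 1)·(-6).
p_{35} = -28 + 34·(-6) = -232.

-232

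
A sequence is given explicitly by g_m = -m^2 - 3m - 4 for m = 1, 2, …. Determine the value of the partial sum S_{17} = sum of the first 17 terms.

Over m = 1..17: Σm = 153, Σm² = 1785.
Total = (-1)·1785 + (-3)·153 + (-4)·17 = -2312.

-2312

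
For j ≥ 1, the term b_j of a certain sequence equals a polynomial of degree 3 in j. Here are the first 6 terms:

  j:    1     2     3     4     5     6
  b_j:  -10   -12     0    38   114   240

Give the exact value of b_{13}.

3530

1st diffs: -2, 12, 38, 76, 126.
2nd diffs: 14, 26, 38, 50.
3rd diffs: 12, 12, 12 (constant).
So b_j = 2j^3 - 5j^2 - j - 6.
Evaluating at j = 13 gives b_{13} = 3530.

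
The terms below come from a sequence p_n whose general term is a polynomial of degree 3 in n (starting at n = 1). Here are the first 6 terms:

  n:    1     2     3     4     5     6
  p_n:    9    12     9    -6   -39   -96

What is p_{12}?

1st diffs: 3, -3, -15, -33, -57.
2nd diffs: -6, -12, -18, -24.
3rd diffs: -6, -6, -6 (constant).
Newton forward-difference form: p_n = 9 + 3·C(n-1,1) + (-6)·C(n-1,2) + (-6)·C(n-1,3).
At n = 12: n-1 = 11, so p_{12} = 9 + 33 - 330 - 990 = -1278.

-1278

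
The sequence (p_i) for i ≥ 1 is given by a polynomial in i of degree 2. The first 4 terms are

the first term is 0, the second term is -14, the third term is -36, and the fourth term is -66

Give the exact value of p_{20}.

1st diffs: -14, -22, -30.
2nd diffs: -8, -8 (constant).
So p_i = -4i^2 - 2i + 6.
Evaluating at i = 20 gives p_{20} = -1634.

-1634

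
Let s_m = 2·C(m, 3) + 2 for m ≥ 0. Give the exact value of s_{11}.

C(11, 3) = 165, so s_{11} = 332.

332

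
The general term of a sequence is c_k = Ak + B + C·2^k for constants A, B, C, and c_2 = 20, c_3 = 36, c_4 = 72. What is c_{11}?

Plug in k = 2, 3, 4: 2A + B + 4C = 20; 3A + B + 8C = 36; 4A + B + 16C = 72.
Subtracting the first from the second: A + 4C = 16.
Subtracting the second from the third: A + 8C = 36.
Solving: C = 5, A = -4, then B = 8.
Therefore c_{11} = -44 + 8 + 5·2048 = 10204.

10204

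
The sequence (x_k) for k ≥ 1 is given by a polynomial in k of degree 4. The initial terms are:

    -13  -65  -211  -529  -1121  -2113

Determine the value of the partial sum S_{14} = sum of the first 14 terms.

1st diffs: -52, -146, -318, -592, -992.
2nd diffs: -94, -172, -274, -400.
3rd diffs: -78, -102, -126.
4th diffs: -24, -24 (constant).
Newton forward-difference form: x_k = -13 + (-52)·C(k-1,1) + (-94)·C(k-1,2) + (-78)·C(k-1,3) + (-24)·C(k-1,4).
Continuing: …, -3655, -5921, -9109, -13441, …, x_{14} = -47489.
Summing k = 1..14 (14 terms) gives -165256.

-165256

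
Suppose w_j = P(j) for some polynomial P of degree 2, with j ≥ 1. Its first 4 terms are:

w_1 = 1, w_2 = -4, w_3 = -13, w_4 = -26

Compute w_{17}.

-559

1st diffs: -5, -9, -13.
2nd diffs: -4, -4 (constant).
Newton forward-difference form: w_j = 1 + (-5)·C(j-1,1) + (-4)·C(j-1,2).
At j = 17: j-1 = 16, so w_{17} = 1 - 80 - 480 = -559.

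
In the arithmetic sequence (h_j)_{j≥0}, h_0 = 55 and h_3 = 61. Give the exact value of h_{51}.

157

Common difference d = (61 - 55) / (3 - 0) = 2.
h_j = 55 + (j - 0)·2.
h_{51} = 55 + 51·2 = 157.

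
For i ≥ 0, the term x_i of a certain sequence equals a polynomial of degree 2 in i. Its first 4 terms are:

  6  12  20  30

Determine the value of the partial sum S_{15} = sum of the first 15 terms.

1st diffs: 6, 8, 10.
2nd diffs: 2, 2 (constant).
So x_i = i^2 + 5i + 6.
Continuing: …, 42, 56, 72, 90, …, x_{14} = 272.
Summing i = 0..14 (15 terms) gives 1630.

1630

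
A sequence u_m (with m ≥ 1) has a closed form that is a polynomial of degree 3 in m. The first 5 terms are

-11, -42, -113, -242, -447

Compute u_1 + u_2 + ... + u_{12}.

1st diffs: -31, -71, -129, -205.
2nd diffs: -40, -58, -76.
3rd diffs: -18, -18 (constant).
Newton forward-difference form: u_m = -11 + (-31)·C(m-1,1) + (-40)·C(m-1,2) + (-18)·C(m-1,3).
Continuing: …, -746, -1157, -1698, -2387, …, u_{12} = -5522.
Summing m = 1..12 (12 terms) gives -19888.

-19888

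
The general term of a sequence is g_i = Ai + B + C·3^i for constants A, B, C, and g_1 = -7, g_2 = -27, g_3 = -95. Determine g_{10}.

Plug in i = 1, 2, 3: A + B + 3C = -7; 2A + B + 9C = -27; 3A + B + 27C = -95.
Subtracting the first from the second: A + 6C = -20.
Subtracting the second from the third: A + 18C = -68.
Solving: C = -4, A = 4, then B = 1.
Hence g_{10} = 4·10 + 1 + (-4)·59049 = -236155.

-236155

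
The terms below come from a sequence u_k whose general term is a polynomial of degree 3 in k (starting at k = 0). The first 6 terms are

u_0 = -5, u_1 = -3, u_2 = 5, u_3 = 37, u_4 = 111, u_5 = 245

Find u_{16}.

1st diffs: 2, 8, 32, 74, 134.
2nd diffs: 6, 24, 42, 60.
3rd diffs: 18, 18, 18 (constant).
Newton forward-difference form: u_k = -5 + 2·C(k,1) + 6·C(k,2) + 18·C(k,3).
At k = 16: k = 16, so u_{16} = -5 + 32 + 720 + 10080 = 10827.

10827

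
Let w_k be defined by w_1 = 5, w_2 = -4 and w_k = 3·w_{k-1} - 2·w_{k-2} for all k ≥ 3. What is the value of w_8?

Applying the relation repeatedly:
w_3 = -22;  w_4 = -58;  w_5 = -130;  w_6 = -274;  w_7 = -562;  w_8 = -1138.
(Characteristic roots are 2 and 1.)

-1138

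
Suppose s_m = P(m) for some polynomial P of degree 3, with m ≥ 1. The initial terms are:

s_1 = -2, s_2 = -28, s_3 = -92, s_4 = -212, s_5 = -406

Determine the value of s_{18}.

-17852

1st diffs: -26, -64, -120, -194.
2nd diffs: -38, -56, -74.
3rd diffs: -18, -18 (constant).
Newton forward-difference form: s_m = -2 + (-26)·C(m-1,1) + (-38)·C(m-1,2) + (-18)·C(m-1,3).
At m = 18: m-1 = 17, so s_{18} = -2 - 442 - 5168 - 12240 = -17852.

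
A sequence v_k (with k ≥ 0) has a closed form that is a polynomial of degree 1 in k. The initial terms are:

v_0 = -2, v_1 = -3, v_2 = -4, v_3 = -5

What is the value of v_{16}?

-18

1st diffs: -1, -1, -1 (constant).
So v_k = -k - 2.
Evaluating at k = 16 gives v_{16} = -18.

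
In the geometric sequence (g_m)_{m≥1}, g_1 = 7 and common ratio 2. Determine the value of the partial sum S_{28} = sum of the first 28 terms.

g_m = 7·2^(m-1).
S = 7·(2^28 - 1)/(2 - 1) = 7·(268435456 - 1)/(1) = 1879048185.

1879048185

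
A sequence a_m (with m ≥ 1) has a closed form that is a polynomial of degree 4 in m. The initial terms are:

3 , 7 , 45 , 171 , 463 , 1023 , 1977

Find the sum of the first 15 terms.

161717

1st diffs: 4, 38, 126, 292, 560, 954.
2nd diffs: 34, 88, 166, 268, 394.
3rd diffs: 54, 78, 102, 126.
4th diffs: 24, 24, 24 (constant).
Newton forward-difference form: a_m = 3 + 4·C(m-1,1) + 34·C(m-1,2) + 54·C(m-1,3) + 24·C(m-1,4).
Continuing: …, 3475, 5691, 8823, 13093, …, a_{15} = 46833.
Summing m = 1..15 (15 terms) gives 161717.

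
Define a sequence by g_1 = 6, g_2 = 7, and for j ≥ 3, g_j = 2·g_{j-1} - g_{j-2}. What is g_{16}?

21

g_3 = 8; g_4 = 9; g_5 = 10; …; g_{13} = 18; g_{14} = 19; g_{15} = 20; g_{16} = 21.
(Characteristic roots are 1 and 1.)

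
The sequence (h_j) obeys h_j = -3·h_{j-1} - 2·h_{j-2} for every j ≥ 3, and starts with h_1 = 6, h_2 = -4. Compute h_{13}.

Compute successive terms:
h_3 = 0; h_4 = 8; h_5 = -24; …; h_{10} = 1016; h_{11} = -2040; h_{12} = 4088; h_{13} = -8184.
(Characteristic roots are -1 and -2.)

-8184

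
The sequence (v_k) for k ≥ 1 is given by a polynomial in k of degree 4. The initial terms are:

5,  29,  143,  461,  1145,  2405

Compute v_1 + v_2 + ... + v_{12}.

1st diffs: 24, 114, 318, 684, 1260.
2nd diffs: 90, 204, 366, 576.
3rd diffs: 114, 162, 210.
4th diffs: 48, 48 (constant).
So v_k = 2k^4 - k^3 + k^2 - 2k + 5.
Continuing: …, 4499, 7733, 12461, 19085, …, v_{12} = 39869.
Summing k = 1..12 (12 terms) gives 115890.

115890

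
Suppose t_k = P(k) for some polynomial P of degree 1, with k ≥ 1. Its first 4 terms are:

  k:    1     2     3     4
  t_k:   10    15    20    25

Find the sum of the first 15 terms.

675

1st diffs: 5, 5, 5 (constant).
So t_k = 5k + 5.
Continuing: …, 30, 35, 40, 45, …, t_{15} = 80.
Summing k = 1..15 (15 terms) gives 675.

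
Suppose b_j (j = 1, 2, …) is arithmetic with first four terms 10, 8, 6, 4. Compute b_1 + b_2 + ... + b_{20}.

-180

Common difference d = -2.
b_j = 10 + (j - 1)·(-2).
b_{20} = -28; S = 20·(10 + (-28))/2 = -180.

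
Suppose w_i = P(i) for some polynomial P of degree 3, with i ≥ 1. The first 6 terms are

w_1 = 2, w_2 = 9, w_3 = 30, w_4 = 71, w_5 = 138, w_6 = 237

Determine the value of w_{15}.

1st diffs: 7, 21, 41, 67, 99.
2nd diffs: 14, 20, 26, 32.
3rd diffs: 6, 6, 6 (constant).
So w_i = i^3 + i^2 - 3i + 3.
Evaluating at i = 15 gives w_{15} = 3558.

3558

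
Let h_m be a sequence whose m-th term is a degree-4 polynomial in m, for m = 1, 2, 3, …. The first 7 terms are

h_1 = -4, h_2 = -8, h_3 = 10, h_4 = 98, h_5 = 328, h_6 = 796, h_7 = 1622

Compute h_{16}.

56846

1st diffs: -4, 18, 88, 230, 468, 826.
2nd diffs: 22, 70, 142, 238, 358.
3rd diffs: 48, 72, 96, 120.
4th diffs: 24, 24, 24 (constant).
Newton forward-difference form: h_m = -4 + (-4)·C(m-1,1) + 22·C(m-1,2) + 48·C(m-1,3) + 24·C(m-1,4).
At m = 16: m-1 = 15, so h_{16} = -4 - 60 + 2310 + 21840 + 32760 = 56846.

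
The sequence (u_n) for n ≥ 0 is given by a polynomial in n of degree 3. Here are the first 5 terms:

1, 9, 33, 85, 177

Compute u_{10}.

2241

1st diffs: 8, 24, 52, 92.
2nd diffs: 16, 28, 40.
3rd diffs: 12, 12 (constant).
Newton forward-difference form: u_n = 1 + 8·C(n,1) + 16·C(n,2) + 12·C(n,3).
At n = 10: n = 10, so u_{10} = 1 + 80 + 720 + 1440 = 2241.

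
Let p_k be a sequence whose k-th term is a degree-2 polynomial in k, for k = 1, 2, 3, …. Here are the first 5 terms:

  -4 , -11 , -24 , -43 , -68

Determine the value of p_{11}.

-344

1st diffs: -7, -13, -19, -25.
2nd diffs: -6, -6, -6 (constant).
Newton forward-difference form: p_k = -4 + (-7)·C(k-1,1) + (-6)·C(k-1,2).
At k = 11: k-1 = 10, so p_{11} = -4 - 70 - 270 = -344.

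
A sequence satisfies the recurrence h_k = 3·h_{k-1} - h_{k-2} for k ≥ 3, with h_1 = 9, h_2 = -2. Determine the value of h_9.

-5367

Iterate the recurrence:
h_3 = -15; h_4 = -43; h_5 = -114; h_6 = -299; h_7 = -783; h_8 = -2050; h_9 = -5367.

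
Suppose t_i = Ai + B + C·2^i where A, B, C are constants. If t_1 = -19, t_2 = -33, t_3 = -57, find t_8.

-1317

At i = 1, 2, 3: A + B + 2C = -19; 2A + B + 4C = -33; 3A + B + 8C = -57.
Subtracting the first from the second: A + 2C = -14.
Subtracting the second from the third: A + 4C = -24.
Solving: C = -5, A = -4, then B = -5.
So t_i = -4·i + (-5) + (-5)·2^i; at i=8 this is -1317.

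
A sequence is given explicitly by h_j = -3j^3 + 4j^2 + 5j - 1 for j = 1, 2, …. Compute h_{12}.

-4549

h_{12} = -3·12^3 + 4·12^2 + 5·12 - 1 = -4549.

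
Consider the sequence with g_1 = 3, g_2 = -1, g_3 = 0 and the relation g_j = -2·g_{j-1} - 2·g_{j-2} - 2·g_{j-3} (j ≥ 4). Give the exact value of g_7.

Step forward from the initial values:
g_4 = -4;  g_5 = 10;  g_6 = -12;  g_7 = 12.

12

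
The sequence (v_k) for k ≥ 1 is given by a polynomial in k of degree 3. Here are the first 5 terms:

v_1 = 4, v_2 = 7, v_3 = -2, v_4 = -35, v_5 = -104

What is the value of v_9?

1st diffs: 3, -9, -33, -69.
2nd diffs: -12, -24, -36.
3rd diffs: -12, -12 (constant).
Newton forward-difference form: v_k = 4 + 3·C(k-1,1) + (-12)·C(k-1,2) + (-12)·C(k-1,3).
At k = 9: k-1 = 8, so v_9 = 4 + 24 - 336 - 672 = -980.

-980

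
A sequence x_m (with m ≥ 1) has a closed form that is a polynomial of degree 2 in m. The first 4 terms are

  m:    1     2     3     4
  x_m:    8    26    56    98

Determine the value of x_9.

488

1st diffs: 18, 30, 42.
2nd diffs: 12, 12 (constant).
Newton forward-difference form: x_m = 8 + 18·C(m-1,1) + 12·C(m-1,2).
At m = 9: m-1 = 8, so x_9 = 8 + 144 + 336 = 488.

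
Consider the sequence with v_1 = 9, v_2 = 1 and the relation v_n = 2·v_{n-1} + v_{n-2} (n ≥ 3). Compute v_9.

Compute successive terms:
v_3 = 11;  v_4 = 23;  v_5 = 57;  v_6 = 137;  v_7 = 331;  v_8 = 799;  v_9 = 1929.

1929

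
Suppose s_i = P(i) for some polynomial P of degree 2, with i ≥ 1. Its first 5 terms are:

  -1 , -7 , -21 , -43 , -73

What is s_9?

1st diffs: -6, -14, -22, -30.
2nd diffs: -8, -8, -8 (constant).
Newton forward-difference form: s_i = -1 + (-6)·C(i-1,1) + (-8)·C(i-1,2).
At i = 9: i-1 = 8, so s_9 = -1 - 48 - 224 = -273.

-273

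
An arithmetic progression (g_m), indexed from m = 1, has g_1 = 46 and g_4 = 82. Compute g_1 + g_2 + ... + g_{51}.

17646

Common difference d = (82 - 46) / (4 - 1) = 12.
g_m = 46 + (m - 1)·12.
g_{51} = 646; S = 51·(46 + 646)/2 = 17646.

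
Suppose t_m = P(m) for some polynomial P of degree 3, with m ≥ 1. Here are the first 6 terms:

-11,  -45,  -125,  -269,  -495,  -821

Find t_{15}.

-11225

1st diffs: -34, -80, -144, -226, -326.
2nd diffs: -46, -64, -82, -100.
3rd diffs: -18, -18, -18 (constant).
Newton forward-difference form: t_m = -11 + (-34)·C(m-1,1) + (-46)·C(m-1,2) + (-18)·C(m-1,3).
At m = 15: m-1 = 14, so t_{15} = -11 - 476 - 4186 - 6552 = -11225.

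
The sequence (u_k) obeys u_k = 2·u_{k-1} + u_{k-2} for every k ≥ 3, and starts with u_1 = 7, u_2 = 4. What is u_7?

483

Applying the relation repeatedly:
u_3 = 15, u_4 = 34, u_5 = 83, u_6 = 200, u_7 = 483.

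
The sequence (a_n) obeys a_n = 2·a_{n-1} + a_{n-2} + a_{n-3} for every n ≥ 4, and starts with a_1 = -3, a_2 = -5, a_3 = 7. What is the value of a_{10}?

Applying the relation repeatedly:
a_4 = 6  a_5 = 14  a_6 = 41  a_7 = 102  a_8 = 259  a_9 = 661  a_{10} = 1683.

1683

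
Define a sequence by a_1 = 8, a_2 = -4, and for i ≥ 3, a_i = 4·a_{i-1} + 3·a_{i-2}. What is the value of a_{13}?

22273832

Iterate the recurrence:
a_3 = 8, a_4 = 20, a_5 = 104, …, a_{10} = 222140, a_{11} = 1032008, a_{12} = 4794452, a_{13} = 22273832.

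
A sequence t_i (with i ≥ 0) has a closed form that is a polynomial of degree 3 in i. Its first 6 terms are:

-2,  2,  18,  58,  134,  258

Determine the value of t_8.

1st diffs: 4, 16, 40, 76, 124.
2nd diffs: 12, 24, 36, 48.
3rd diffs: 12, 12, 12 (constant).
So t_i = 2i^3 + 2i - 2.
Evaluating at i = 8 gives t_8 = 1038.

1038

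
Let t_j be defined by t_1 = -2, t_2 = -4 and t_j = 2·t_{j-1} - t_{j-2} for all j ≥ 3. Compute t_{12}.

-24

Iterate the recurrence:
t_3 = -6, t_4 = -8, t_5 = -10, t_6 = -12, t_7 = -14, t_8 = -16, t_9 = -18, t_{10} = -20, t_{11} = -22, t_{12} = -24.
(Characteristic roots are 1 and 1.)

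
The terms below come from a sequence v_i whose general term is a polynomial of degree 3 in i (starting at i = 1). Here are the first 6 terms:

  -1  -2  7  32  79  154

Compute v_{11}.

1st diffs: -1, 9, 25, 47, 75.
2nd diffs: 10, 16, 22, 28.
3rd diffs: 6, 6, 6 (constant).
Newton forward-difference form: v_i = -1 + (-1)·C(i-1,1) + 10·C(i-1,2) + 6·C(i-1,3).
At i = 11: i-1 = 10, so v_{11} = -1 - 10 + 450 + 720 = 1159.

1159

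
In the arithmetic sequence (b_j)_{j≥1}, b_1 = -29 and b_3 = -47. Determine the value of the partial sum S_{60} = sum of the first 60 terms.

-17670

Common difference d = (-47 - (-29)) / (3 - 1) = -9.
b_j = -29 + (j - 1)·(-9).
b_{60} = -560; S = 60·(-29 + (-560))/2 = -17670.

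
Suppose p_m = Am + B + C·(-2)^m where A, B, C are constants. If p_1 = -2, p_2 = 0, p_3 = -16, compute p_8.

Write the equations: A + B - 2C = -2; 2A + B + 4C = 0; 3A + B - 8C = -16.
Subtracting the first from the second: A + 6C = 2.
Subtracting the second from the third: A - 12C = -16.
Solving: C = 1, A = -4, then B = 4.
So p_m = -4·m + 4 + 1·(-2)^m; at m=8 this is 228.

228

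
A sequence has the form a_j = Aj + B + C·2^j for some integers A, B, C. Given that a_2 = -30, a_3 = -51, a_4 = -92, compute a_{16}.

Plug in j = 2, 3, 4: 2A + B + 4C = -30; 3A + B + 8C = -51; 4A + B + 16C = -92.
Subtracting the first from the second: A + 4C = -21.
Subtracting the second from the third: A + 8C = -41.
Solving: C = -5, A = -1, then B = -8.
Therefore a_{16} = -16 + (-8) + (-5)·65536 = -327704.

-327704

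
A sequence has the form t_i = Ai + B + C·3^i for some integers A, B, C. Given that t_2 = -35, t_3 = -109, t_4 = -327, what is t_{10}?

Write the equations: 2A + B + 9C = -35; 3A + B + 27C = -109; 4A + B + 81C = -327.
Subtracting the first from the second: A + 18C = -74.
Subtracting the second from the third: A + 54C = -218.
Solving: C = -4, A = -2, then B = 5.
So t_i = -2·i + 5 + (-4)·3^i; at i=10 this is -236211.

-236211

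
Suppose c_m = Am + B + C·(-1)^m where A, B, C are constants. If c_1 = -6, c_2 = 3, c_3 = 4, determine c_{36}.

The three given values yield: A + B - C = -6; 2A + B + C = 3; 3A + B - C = 4.
Subtracting the first from the second: A + 2C = 9.
Subtracting the second from the third: A - 2C = 1.
Solving: C = 2, A = 5, then B = -9.
So c_m = 5·m + (-9) + 2·(-1)^m; at m=36 this is 173.

173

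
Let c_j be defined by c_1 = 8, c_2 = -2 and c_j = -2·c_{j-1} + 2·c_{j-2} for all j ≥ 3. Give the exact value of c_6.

Applying the relation repeatedly:
c_3 = 20, c_4 = -44, c_5 = 128, c_6 = -344.

-344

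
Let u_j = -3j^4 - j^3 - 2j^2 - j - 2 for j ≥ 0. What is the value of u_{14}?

u_{14} = -3·14^4 - 1·14^3 - 2·14^2 - 1·14 - 2 = -118400.

-118400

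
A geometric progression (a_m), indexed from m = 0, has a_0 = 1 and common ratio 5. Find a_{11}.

48828125

a_m = 1·5^(m-0).
a_{11} = 1·5^11 = 48828125.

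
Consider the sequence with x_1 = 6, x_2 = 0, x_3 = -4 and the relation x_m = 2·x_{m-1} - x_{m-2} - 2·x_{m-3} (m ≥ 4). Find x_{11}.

532

Applying the relation repeatedly:
x_4 = -20  x_5 = -36  x_6 = -44  x_7 = -12  x_8 = 92  x_9 = 284  x_{10} = 500  x_{11} = 532.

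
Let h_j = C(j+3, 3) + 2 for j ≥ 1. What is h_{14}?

C(17, 3) = 680, so h_{14} = 682.

682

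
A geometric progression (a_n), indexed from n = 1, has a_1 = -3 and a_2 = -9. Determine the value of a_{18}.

-387420489

Common ratio r = 3.
a_n = (-3)·3^(n-1).
a_{18} = (-3)·3^17 = -387420489.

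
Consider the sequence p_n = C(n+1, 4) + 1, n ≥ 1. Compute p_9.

C(10, 4) = 210, so p_9 = 211.

211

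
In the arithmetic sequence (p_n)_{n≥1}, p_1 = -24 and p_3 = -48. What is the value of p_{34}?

Common difference d = (-48 - (-24)) / (3 - 1) = -12.
p_n = -24 + (n - 1)·(-12).
p_{34} = -24 + 33·(-12) = -420.

-420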